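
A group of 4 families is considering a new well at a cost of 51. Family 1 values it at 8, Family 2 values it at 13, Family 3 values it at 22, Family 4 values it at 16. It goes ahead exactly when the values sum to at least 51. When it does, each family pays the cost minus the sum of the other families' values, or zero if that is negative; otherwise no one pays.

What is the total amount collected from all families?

Total value 59 ≥ cost 51, so it is built.
Family 1: others sum to 51; max(0, 51 - 51) = 0.
Family 2: others sum to 46; max(0, 51 - 46) = 5.
Family 3: others sum to 37; max(0, 51 - 37) = 14.
Family 4: others sum to 43; max(0, 51 - 43) = 8.
Total collected = 0 + 5 + 14 + 8 = 27.

27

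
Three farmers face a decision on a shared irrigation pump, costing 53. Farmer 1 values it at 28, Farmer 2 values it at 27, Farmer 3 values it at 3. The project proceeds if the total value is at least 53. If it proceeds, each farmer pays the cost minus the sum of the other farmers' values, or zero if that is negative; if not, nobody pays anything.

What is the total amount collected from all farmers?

Total value 58 ≥ cost 53, so it is built.
Farmer 1: others sum to 30; max(0, 53 - 30) = 23.
Farmer 2: others sum to 31; max(0, 53 - 31) = 22.
Farmer 3: others sum to 55; max(0, 53 - 55) = 0.
Total collected = 23 + 22 + 0 = 45.

45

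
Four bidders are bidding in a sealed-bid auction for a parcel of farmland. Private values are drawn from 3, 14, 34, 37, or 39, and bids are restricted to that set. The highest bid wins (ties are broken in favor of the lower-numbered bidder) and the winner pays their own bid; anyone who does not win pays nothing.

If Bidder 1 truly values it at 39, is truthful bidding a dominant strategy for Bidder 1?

Consider the case where Bidder 2 bids 3, Bidder 3 bids 3 and Bidder 4 bids 3.
Truthful bid 39: wins, pays 39, utility 39 - 39 = 0.
Bid 3 instead: wins, pays 3, utility 39 - 3 = 36.
Since 36 > 0, bidding 3 is strictly better here, so truthful bidding is not dominant.

No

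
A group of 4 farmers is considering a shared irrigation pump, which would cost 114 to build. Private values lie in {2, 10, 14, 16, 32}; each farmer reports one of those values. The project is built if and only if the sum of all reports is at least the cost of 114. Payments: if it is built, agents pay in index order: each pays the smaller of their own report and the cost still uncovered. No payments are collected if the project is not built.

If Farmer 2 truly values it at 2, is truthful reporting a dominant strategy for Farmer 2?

Yes

Check each profile of the others' reports and compare truth against every alternative report.
Others report (2, 2, 2): truth gives 0, best alternative gives 0.
Others report (2, 2, 10): truth gives 0, best alternative gives 0.
Others report (2, 2, 14): truth gives 0, best alternative gives 0.
Others report (2, 2, 16): truth gives 0, best alternative gives 0.
Others report (2, 2, 32): truth gives 0, best alternative gives 0.
Others report (2, 10, 2): truth gives 0, best alternative gives 0.
(Remaining 119 profiles checked similarly; truth is weakly best in each.)
In every case the truthful report is at least as good as any alternative, so it is a dominant strategy.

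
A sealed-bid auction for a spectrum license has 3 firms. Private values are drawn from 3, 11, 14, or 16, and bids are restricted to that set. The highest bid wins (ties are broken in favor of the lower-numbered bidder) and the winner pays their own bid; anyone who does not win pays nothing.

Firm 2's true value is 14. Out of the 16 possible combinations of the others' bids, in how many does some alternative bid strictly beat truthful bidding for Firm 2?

2

Others bid (3, 3): truth gives 0; bid 11 gives 3 > 0. Violating.
Others bid (3, 11): truth gives 0; bid 11 gives 3 > 0. Violating.
Others bid (3, 14): truth gives 0; no alternative beats it.
Others bid (3, 16): truth gives 0; no alternative beats it.
(Checking all 16 profiles: 2 have a profitable deviation, 14 do not.)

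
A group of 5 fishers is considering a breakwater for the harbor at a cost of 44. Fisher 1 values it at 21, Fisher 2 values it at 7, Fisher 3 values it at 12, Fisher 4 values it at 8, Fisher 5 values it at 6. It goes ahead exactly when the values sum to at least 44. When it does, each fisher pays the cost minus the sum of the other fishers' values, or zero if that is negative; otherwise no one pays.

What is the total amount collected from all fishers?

Total value 54 ≥ cost 44, so it is built.
Fisher 1: others sum to 33; max(0, 44 - 33) = 11.
Fisher 2: others sum to 47; max(0, 44 - 47) = 0.
Fisher 3: others sum to 42; max(0, 44 - 42) = 2.
Fisher 4: others sum to 46; max(0, 44 - 46) = 0.
Fisher 5: others sum to 48; max(0, 44 - 48) = 0.
Total collected = 11 + 0 + 2 + 0 + 0 = 13.

13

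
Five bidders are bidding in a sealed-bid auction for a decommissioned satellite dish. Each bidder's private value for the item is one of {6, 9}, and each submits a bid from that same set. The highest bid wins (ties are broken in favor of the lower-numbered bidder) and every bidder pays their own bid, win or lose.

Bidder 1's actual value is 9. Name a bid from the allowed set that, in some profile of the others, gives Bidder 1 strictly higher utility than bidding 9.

Suppose Bidder 2 bids 6, Bidder 3 bids 6, Bidder 4 bids 6 and Bidder 5 bids 6.
Bid 9: wins, pays 9, utility 9 - 9 = 0.
Bid 6: wins, pays 6, utility 9 - 6 = 3.
So bidding 6 beats truth here (3 > 0).

6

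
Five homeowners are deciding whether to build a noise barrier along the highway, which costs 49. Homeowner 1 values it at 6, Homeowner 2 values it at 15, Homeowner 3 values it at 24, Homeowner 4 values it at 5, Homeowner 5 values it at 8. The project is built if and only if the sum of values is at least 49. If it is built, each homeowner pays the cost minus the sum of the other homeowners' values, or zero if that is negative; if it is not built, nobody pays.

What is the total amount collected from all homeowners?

21

Total value 58 ≥ cost 49, so it is built.
Homeowner 1: others sum to 52; max(0, 49 - 52) = 0.
Homeowner 2: others sum to 43; max(0, 49 - 43) = 6.
Homeowner 3: others sum to 34; max(0, 49 - 34) = 15.
Homeowner 4: others sum to 53; max(0, 49 - 53) = 0.
Homeowner 5: others sum to 50; max(0, 49 - 50) = 0.
Total collected = 0 + 6 + 15 + 0 + 0 = 21.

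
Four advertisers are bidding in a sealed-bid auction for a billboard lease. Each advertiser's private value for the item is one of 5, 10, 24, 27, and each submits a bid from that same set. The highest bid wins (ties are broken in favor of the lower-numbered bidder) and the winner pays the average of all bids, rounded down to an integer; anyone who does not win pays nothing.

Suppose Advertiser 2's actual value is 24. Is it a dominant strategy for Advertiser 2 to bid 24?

Consider the case where Advertiser 1 bids 5, Advertiser 3 bids 5 and Advertiser 4 bids 5.
Truthful bid 24: wins, pays 9, utility 24 - 9 = 15.
Bid 10 instead: wins, pays 6, utility 24 - 6 = 18.
Since 18 > 15, bidding 10 is strictly better here, so truthful bidding is not dominant.

No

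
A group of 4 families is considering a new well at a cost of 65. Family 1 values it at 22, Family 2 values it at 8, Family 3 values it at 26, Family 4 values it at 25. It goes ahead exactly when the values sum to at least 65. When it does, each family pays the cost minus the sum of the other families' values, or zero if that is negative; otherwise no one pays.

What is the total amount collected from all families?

Total value 81 ≥ cost 65, so it is built.
Family 1: others sum to 59; max(0, 65 - 59) = 6.
Family 2: others sum to 73; max(0, 65 - 73) = 0.
Family 3: others sum to 55; max(0, 65 - 55) = 10.
Family 4: others sum to 56; max(0, 65 - 56) = 9.
Total collected = 6 + 0 + 10 + 9 = 25.

25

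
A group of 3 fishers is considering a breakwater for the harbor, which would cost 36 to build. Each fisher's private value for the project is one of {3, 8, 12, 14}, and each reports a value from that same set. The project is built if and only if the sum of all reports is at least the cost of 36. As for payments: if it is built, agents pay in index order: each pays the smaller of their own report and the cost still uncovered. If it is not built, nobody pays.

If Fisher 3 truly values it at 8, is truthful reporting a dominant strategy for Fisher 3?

Yes

Check each profile of the others' reports and compare truth against every alternative report.
Others report (3, 3): truth gives 0, best alternative gives 0.
Others report (3, 8): truth gives 0, best alternative gives 0.
Others report (3, 12): truth gives 0, best alternative gives 0.
Others report (3, 14): truth gives 0, best alternative gives 0.
Others report (8, 3): truth gives 0, best alternative gives 0.
Others report (8, 8): truth gives 0, best alternative gives 0.
(Remaining 10 profiles checked similarly; truth is weakly best in each.)
In every case the truthful report is at least as good as any alternative, so it is a dominant strategy.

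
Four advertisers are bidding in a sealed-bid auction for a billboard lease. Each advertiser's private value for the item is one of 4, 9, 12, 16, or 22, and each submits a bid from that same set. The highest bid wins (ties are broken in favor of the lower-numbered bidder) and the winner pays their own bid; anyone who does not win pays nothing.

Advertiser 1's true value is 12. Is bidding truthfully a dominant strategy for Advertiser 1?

Consider the case where Advertiser 2 bids 4, Advertiser 3 bids 4 and Advertiser 4 bids 4.
Truthful bid 12: wins, pays 12, utility 12 - 12 = 0.
Bid 4 instead: wins, pays 4, utility 12 - 4 = 8.
Since 8 > 0, bidding 4 is strictly better here, so truthful bidding is not dominant.

No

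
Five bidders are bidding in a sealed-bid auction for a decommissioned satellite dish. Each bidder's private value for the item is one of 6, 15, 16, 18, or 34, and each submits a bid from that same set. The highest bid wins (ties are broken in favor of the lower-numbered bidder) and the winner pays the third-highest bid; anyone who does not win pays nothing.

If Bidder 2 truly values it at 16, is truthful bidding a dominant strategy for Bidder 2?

Consider the case where Bidder 1 bids 6, Bidder 3 bids 6, Bidder 4 bids 6 and Bidder 5 bids 18.
Truthful bid 16: loses, pays 0, utility 0.
Bid 18 instead: wins, pays 6, utility 16 - 6 = 10.
Since 10 > 0, bidding 18 is strictly better here, so truthful bidding is not dominant.

No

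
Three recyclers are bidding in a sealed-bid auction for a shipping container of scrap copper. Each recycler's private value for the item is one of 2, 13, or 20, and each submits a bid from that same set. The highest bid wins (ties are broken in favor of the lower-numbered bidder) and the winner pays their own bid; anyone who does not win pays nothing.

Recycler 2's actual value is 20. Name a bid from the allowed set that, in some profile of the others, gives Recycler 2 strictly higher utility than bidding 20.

13

Suppose Recycler 1 bids 2 and Recycler 3 bids 2.
Bid 20: wins, pays 20, utility 20 - 20 = 0.
Bid 13: wins, pays 13, utility 20 - 13 = 7.
So bidding 13 beats truth here (7 > 0).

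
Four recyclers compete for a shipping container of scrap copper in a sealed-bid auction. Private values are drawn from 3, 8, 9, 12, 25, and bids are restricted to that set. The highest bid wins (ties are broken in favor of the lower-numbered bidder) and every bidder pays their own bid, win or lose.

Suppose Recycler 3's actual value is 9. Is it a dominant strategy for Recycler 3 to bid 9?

Consider the case where Recycler 1 bids 3, Recycler 2 bids 3 and Recycler 4 bids 3.
Truthful bid 9: wins, pays 9, utility 9 - 9 = 0.
Bid 8 instead: wins, pays 8, utility 9 - 8 = 1.
Since 1 > 0, bidding 8 is strictly better here, so truthful bidding is not dominant.

No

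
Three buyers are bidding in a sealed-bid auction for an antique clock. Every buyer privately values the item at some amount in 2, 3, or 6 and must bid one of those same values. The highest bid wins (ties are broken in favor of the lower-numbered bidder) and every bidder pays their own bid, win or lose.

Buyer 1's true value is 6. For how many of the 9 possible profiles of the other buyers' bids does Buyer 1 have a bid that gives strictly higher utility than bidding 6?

4

Others bid (2, 2): truth gives 0; bid 2 gives 4 > 0. Violating.
Others bid (2, 3): truth gives 0; bid 3 gives 3 > 0. Violating.
Others bid (3, 2): truth gives 0; bid 3 gives 3 > 0. Violating.
Others bid (3, 3): truth gives 0; bid 3 gives 3 > 0. Violating.
Others bid (2, 6): truth gives 0; no alternative beats it.
Others bid (3, 6): truth gives 0; no alternative beats it.
(Checking all 9 profiles: 4 have a profitable deviation, 5 do not.)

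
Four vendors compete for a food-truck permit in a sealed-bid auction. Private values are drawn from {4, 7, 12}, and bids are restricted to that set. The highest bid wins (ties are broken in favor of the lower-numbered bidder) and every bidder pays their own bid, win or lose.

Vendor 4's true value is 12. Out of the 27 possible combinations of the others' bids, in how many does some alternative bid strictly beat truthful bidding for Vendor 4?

Others bid (4, 4, 4): truth gives 0; bid 7 gives 5 > 0. Violating.
Others bid (4, 4, 12): truth gives -12; bid 4 gives -4 > -12. Violating.
Others bid (4, 7, 12): truth gives -12; bid 4 gives -4 > -12. Violating.
Others bid (4, 12, 4): truth gives -12; bid 4 gives -4 > -12. Violating.
Others bid (4, 4, 7): truth gives 0; no alternative beats it.
Others bid (4, 7, 4): truth gives 0; no alternative beats it.
(Checking all 27 profiles: 20 have a profitable deviation, 7 do not.)

20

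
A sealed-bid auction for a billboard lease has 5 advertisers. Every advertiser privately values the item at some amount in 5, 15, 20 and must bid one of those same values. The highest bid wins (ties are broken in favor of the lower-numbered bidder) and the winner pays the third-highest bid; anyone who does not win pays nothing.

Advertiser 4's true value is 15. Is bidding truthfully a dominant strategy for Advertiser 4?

Consider the case where Advertiser 1 bids 5, Advertiser 2 bids 5, Advertiser 3 bids 5 and Advertiser 5 bids 20.
Truthful bid 15: loses, pays 0, utility 0.
Bid 20 instead: wins, pays 5, utility 15 - 5 = 10.
Since 10 > 0, bidding 20 is strictly better here, so truthful bidding is not dominant.

No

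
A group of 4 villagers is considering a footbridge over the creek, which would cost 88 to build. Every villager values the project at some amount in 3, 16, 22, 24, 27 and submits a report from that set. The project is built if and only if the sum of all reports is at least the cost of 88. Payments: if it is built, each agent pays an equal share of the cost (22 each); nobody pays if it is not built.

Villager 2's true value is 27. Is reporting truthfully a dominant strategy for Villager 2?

Check each profile of the others' reports and compare truth against every alternative report.
Others report (16, 22, 24): truth gives 5, best alternative gives 0.
Others report (16, 24, 22): truth gives 5, best alternative gives 0.
Others report (22, 16, 24): truth gives 5, best alternative gives 0.
Others report (22, 24, 16): truth gives 5, best alternative gives 0.
Others report (24, 16, 22): truth gives 5, best alternative gives 0.
Others report (24, 22, 16): truth gives 5, best alternative gives 0.
(Remaining 119 profiles checked similarly; truth is weakly best in each.)
In every case the truthful report is at least as good as any alternative, so it is a dominant strategy.

Yes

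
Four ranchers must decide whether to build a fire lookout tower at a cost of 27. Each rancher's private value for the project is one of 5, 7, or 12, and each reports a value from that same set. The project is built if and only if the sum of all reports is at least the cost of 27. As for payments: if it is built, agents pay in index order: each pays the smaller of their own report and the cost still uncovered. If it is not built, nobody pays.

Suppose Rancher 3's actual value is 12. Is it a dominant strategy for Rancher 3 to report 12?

Consider the case where Rancher 1 reports 5, Rancher 2 reports 5 and Rancher 4 reports 12.
Truthful report 12: project built, pays 12, utility 12 - 12 = 0.
Report 5 instead: project built, pays 5, utility 12 - 5 = 7.
Since 7 > 0, reporting 5 is strictly better here, so truthful reporting is not dominant.

No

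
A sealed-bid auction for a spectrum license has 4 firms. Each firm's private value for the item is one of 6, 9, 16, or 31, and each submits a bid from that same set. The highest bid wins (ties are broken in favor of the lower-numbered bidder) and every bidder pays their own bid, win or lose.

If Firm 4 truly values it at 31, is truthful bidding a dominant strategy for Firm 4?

No

Consider the case where Firm 1 bids 6, Firm 2 bids 6 and Firm 3 bids 6.
Truthful bid 31: wins, pays 31, utility 31 - 31 = 0.
Bid 9 instead: wins, pays 9, utility 31 - 9 = 22.
Since 22 > 0, bidding 9 is strictly better here, so truthful bidding is not dominant.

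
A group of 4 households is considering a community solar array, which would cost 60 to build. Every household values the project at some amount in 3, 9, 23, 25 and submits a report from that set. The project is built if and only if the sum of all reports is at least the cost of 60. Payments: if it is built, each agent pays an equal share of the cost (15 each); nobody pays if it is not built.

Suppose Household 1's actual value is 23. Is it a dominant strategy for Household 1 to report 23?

No

Consider the case where Household 2 reports 3, Household 3 reports 9 and Household 4 reports 23.
Truthful report 23: project not built, utility 0.
Report 25 instead: project built, pays 15, utility 23 - 15 = 8.
Since 8 > 0, reporting 25 is strictly better here, so truthful reporting is not dominant.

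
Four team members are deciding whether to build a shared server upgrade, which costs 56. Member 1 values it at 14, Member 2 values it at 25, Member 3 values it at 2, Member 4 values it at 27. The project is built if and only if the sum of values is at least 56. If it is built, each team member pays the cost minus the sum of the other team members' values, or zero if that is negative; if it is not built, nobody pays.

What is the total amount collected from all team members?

30

Total value 68 ≥ cost 56, so it is built.
Member 1: others sum to 54; max(0, 56 - 54) = 2.
Member 2: others sum to 43; max(0, 56 - 43) = 13.
Member 3: others sum to 66; max(0, 56 - 66) = 0.
Member 4: others sum to 41; max(0, 56 - 41) = 15.
Total collected = 2 + 13 + 0 + 15 = 30.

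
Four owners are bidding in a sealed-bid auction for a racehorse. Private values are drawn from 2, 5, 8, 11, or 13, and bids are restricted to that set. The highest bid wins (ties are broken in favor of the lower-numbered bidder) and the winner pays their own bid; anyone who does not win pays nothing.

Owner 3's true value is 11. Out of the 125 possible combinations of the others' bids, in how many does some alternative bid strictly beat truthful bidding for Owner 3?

12

Others bid (2, 2, 2): truth gives 0; bid 5 gives 6 > 0. Violating.
Others bid (2, 2, 5): truth gives 0; bid 5 gives 6 > 0. Violating.
Others bid (2, 2, 8): truth gives 0; bid 8 gives 3 > 0. Violating.
Others bid (2, 5, 2): truth gives 0; bid 8 gives 3 > 0. Violating.
Others bid (2, 2, 11): truth gives 0; no alternative beats it.
Others bid (2, 2, 13): truth gives 0; no alternative beats it.
(Checking all 125 profiles: 12 have a profitable deviation, 113 do not.)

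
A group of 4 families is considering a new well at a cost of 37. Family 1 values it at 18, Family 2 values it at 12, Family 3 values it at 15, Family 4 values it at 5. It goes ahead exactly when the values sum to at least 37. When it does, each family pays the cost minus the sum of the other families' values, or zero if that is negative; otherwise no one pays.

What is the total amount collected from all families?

7

Total value 50 ≥ cost 37, so it is built.
Family 1: others sum to 32; max(0, 37 - 32) = 5.
Family 2: others sum to 38; max(0, 37 - 38) = 0.
Family 3: others sum to 35; max(0, 37 - 35) = 2.
Family 4: others sum to 45; max(0, 37 - 45) = 0.
Total collected = 5 + 0 + 2 + 0 = 7.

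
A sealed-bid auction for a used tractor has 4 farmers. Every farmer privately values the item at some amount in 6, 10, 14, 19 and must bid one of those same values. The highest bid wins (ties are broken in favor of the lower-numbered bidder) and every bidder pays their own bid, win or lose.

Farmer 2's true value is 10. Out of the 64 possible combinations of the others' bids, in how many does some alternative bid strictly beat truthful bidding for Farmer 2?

60

Others bid (6, 6, 14): truth gives -10; bid 14 gives -4 > -10. Violating.
Others bid (6, 6, 19): truth gives -10; bid 6 gives -6 > -10. Violating.
Others bid (6, 10, 14): truth gives -10; bid 14 gives -4 > -10. Violating.
Others bid (6, 10, 19): truth gives -10; bid 6 gives -6 > -10. Violating.
Others bid (6, 6, 6): truth gives 0; no alternative beats it.
Others bid (6, 6, 10): truth gives 0; no alternative beats it.
(Checking all 64 profiles: 60 have a profitable deviation, 4 do not.)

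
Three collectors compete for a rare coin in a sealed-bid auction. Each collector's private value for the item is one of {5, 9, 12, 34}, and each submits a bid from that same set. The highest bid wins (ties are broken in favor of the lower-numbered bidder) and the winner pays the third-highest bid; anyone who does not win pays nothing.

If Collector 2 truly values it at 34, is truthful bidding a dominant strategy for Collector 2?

Yes

Check each profile of the others' bids and compare truth against every alternative bid.
Others bid (5, 34): truth gives 29, best alternative gives 0.
Others bid (12, 5): truth gives 29, best alternative gives 0.
Others bid (9, 34): truth gives 25, best alternative gives 0.
Others bid (12, 9): truth gives 25, best alternative gives 0.
Others bid (12, 12): truth gives 22, best alternative gives 0.
Others bid (12, 34): truth gives 22, best alternative gives 0.
(Remaining 10 profiles checked similarly; truth is weakly best in each.)
In every case the truthful bid is at least as good as any alternative, so it is a dominant strategy.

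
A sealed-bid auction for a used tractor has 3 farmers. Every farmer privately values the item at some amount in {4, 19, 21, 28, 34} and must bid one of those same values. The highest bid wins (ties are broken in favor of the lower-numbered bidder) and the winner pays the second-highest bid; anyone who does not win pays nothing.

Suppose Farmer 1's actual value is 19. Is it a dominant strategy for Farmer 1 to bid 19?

Yes

Check each profile of the others' bids and compare truth against every alternative bid.
Others bid (4, 4): truth gives 15, best alternative gives 15.
Others bid (4, 19): truth gives 0, best alternative gives 0.
Others bid (4, 21): truth gives 0, best alternative gives 0.
Others bid (4, 28): truth gives 0, best alternative gives 0.
Others bid (4, 34): truth gives 0, best alternative gives 0.
Others bid (19, 4): truth gives 0, best alternative gives 0.
(Remaining 19 profiles checked similarly; truth is weakly best in each.)
In every case the truthful bid is at least as good as any alternative, so it is a dominant strategy.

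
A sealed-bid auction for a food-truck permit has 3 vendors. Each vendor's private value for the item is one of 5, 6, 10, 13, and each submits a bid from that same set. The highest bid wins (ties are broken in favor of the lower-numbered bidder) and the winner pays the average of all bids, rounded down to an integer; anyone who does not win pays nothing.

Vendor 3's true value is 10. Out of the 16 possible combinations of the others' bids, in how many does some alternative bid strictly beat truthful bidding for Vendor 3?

Others bid (5, 5): truth gives 4; bid 6 gives 5 > 4. Violating.
Others bid (5, 10): truth gives 0; bid 13 gives 1 > 0. Violating.
Others bid (6, 10): truth gives 0; bid 13 gives 1 > 0. Violating.
Others bid (10, 5): truth gives 0; bid 13 gives 1 > 0. Violating.
Others bid (5, 6): truth gives 3; no alternative beats it.
Others bid (5, 13): truth gives 0; no alternative beats it.
(Checking all 16 profiles: 5 have a profitable deviation, 11 do not.)

5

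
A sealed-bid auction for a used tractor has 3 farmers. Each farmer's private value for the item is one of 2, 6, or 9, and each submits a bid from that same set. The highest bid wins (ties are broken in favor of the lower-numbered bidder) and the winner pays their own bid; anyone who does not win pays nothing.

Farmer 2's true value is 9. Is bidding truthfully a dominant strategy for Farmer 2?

Consider the case where Farmer 1 bids 2 and Farmer 3 bids 2.
Truthful bid 9: wins, pays 9, utility 9 - 9 = 0.
Bid 6 instead: wins, pays 6, utility 9 - 6 = 3.
Since 3 > 0, bidding 6 is strictly better here, so truthful bidding is not dominant.

No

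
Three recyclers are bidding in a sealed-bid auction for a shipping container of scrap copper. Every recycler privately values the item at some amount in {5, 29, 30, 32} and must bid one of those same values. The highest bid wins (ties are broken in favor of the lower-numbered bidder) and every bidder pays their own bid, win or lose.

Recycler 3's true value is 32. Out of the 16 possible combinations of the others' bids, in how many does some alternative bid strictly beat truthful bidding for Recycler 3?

Others bid (5, 5): truth gives 0; bid 29 gives 3 > 0. Violating.
Others bid (5, 29): truth gives 0; bid 30 gives 2 > 0. Violating.
Others bid (5, 32): truth gives -32; bid 5 gives -5 > -32. Violating.
Others bid (29, 5): truth gives 0; bid 30 gives 2 > 0. Violating.
Others bid (5, 30): truth gives 0; no alternative beats it.
Others bid (29, 30): truth gives 0; no alternative beats it.
(Checking all 16 profiles: 11 have a profitable deviation, 5 do not.)

11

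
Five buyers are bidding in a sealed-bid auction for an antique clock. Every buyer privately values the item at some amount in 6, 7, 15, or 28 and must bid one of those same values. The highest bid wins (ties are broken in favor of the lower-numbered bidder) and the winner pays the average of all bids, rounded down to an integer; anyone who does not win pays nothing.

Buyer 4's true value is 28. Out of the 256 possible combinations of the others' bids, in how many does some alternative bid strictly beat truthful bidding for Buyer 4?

Others bid (6, 6, 6, 6): truth gives 18; bid 7 gives 22 > 18. Violating.
Others bid (6, 6, 6, 7): truth gives 18; bid 7 gives 22 > 18. Violating.
Others bid (6, 6, 6, 15): truth gives 16; bid 15 gives 19 > 16. Violating.
Others bid (6, 6, 7, 6): truth gives 18; bid 15 gives 20 > 18. Violating.
Others bid (6, 6, 6, 28): truth gives 14; no alternative beats it.
Others bid (6, 6, 7, 28): truth gives 13; no alternative beats it.
(Checking all 256 profiles: 24 have a profitable deviation, 232 do not.)

24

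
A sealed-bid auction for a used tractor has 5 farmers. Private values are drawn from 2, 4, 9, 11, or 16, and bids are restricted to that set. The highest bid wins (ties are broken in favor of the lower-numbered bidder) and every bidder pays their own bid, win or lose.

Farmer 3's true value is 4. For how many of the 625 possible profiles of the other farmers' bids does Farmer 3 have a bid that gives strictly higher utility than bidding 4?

Others bid (2, 2, 2, 9): truth gives -4; bid 2 gives -2 > -4. Violating.
Others bid (2, 2, 2, 11): truth gives -4; bid 2 gives -2 > -4. Violating.
Others bid (2, 2, 2, 16): truth gives -4; bid 2 gives -2 > -4. Violating.
Others bid (2, 2, 4, 9): truth gives -4; bid 2 gives -2 > -4. Violating.
Others bid (2, 2, 2, 2): truth gives 0; no alternative beats it.
Others bid (2, 2, 2, 4): truth gives 0; no alternative beats it.
(Checking all 625 profiles: 621 have a profitable deviation, 4 do not.)

621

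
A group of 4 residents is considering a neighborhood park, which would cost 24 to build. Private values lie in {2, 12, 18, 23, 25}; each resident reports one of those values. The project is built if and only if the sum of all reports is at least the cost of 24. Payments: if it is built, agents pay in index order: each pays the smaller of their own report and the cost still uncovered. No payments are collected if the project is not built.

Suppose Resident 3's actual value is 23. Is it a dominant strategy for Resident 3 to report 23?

No

Consider the case where Resident 1 reports 2, Resident 2 reports 2 and Resident 4 reports 2.
Truthful report 23: project built, pays 20, utility 23 - 20 = 3.
Report 18 instead: project built, pays 18, utility 23 - 18 = 5.
Since 5 > 3, reporting 18 is strictly better here, so truthful reporting is not dominant.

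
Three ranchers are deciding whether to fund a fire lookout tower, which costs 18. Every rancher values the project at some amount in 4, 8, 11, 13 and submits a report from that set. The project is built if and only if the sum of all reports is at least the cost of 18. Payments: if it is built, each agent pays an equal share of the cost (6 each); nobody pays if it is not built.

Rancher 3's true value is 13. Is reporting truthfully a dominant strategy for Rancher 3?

Yes

Check each profile of the others' reports and compare truth against every alternative report.
Others report (4, 4): truth gives 7, best alternative gives 7.
Others report (4, 8): truth gives 7, best alternative gives 7.
Others report (4, 11): truth gives 7, best alternative gives 7.
Others report (4, 13): truth gives 7, best alternative gives 7.
Others report (8, 4): truth gives 7, best alternative gives 7.
Others report (8, 8): truth gives 7, best alternative gives 7.
(Remaining 10 profiles checked similarly; truth is weakly best in each.)
In every case the truthful report is at least as good as any alternative, so it is a dominant strategy.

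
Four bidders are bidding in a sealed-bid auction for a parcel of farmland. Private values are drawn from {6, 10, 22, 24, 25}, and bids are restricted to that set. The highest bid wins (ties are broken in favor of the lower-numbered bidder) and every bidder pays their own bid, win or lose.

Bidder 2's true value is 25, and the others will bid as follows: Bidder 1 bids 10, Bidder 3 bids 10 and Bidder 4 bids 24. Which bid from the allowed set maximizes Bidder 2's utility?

Bid 6: loses but pays 6, utility -6.
Bid 10: loses but pays 10, utility -10.
Bid 22: loses but pays 22, utility -22.
Bid 24: wins, pays 24, utility 25 - 24 = 1.
Bid 25: wins, pays 25, utility 25 - 25 = 0.
The best choice is 24 with utility 1.

24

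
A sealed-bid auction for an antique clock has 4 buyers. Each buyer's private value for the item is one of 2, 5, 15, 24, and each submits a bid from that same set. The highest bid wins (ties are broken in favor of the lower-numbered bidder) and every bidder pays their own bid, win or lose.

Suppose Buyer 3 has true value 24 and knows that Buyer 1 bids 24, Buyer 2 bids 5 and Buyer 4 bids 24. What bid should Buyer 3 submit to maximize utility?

Bid 2: loses but pays 2, utility -2.
Bid 5: loses but pays 5, utility -5.
Bid 15: loses but pays 15, utility -15.
Bid 24: loses but pays 24, utility -24.
The best choice is 2 with utility -2.

2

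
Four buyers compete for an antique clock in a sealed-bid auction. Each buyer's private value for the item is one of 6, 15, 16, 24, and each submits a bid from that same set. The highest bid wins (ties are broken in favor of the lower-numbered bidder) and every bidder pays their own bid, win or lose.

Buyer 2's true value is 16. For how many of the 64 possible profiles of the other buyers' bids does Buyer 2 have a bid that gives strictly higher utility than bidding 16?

Others bid (6, 6, 6): truth gives 0; bid 15 gives 1 > 0. Violating.
Others bid (6, 6, 15): truth gives 0; bid 15 gives 1 > 0. Violating.
Others bid (6, 6, 24): truth gives -16; bid 6 gives -6 > -16. Violating.
Others bid (6, 15, 6): truth gives 0; bid 15 gives 1 > 0. Violating.
Others bid (6, 6, 16): truth gives 0; no alternative beats it.
Others bid (6, 15, 16): truth gives 0; no alternative beats it.
(Checking all 64 profiles: 50 have a profitable deviation, 14 do not.)

50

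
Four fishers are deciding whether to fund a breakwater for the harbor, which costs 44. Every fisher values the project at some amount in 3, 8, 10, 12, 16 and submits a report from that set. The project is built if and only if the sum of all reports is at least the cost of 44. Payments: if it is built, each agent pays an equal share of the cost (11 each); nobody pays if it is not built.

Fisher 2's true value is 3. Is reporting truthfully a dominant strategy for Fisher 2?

Check each profile of the others' reports and compare truth against every alternative report.
Others report (8, 12, 16): truth gives 0, best alternative gives -8.
Others report (8, 16, 12): truth gives 0, best alternative gives -8.
Others report (8, 16, 16): truth gives 0, best alternative gives -8.
Others report (10, 10, 16): truth gives 0, best alternative gives -8.
Others report (10, 12, 16): truth gives 0, best alternative gives -8.
Others report (10, 16, 10): truth gives 0, best alternative gives -8.
(Remaining 119 profiles checked similarly; truth is weakly best in each.)
In every case the truthful report is at least as good as any alternative, so it is a dominant strategy.

Yes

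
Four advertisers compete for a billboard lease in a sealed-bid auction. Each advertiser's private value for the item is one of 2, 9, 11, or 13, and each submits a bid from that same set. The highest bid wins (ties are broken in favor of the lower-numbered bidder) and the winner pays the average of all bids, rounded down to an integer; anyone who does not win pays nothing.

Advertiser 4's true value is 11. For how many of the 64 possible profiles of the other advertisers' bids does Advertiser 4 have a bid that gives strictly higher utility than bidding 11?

16

Others bid (2, 2, 2): truth gives 7; bid 9 gives 8 > 7. Violating.
Others bid (2, 2, 11): truth gives 0; bid 13 gives 4 > 0. Violating.
Others bid (2, 9, 11): truth gives 0; bid 13 gives 3 > 0. Violating.
Others bid (2, 11, 2): truth gives 0; bid 13 gives 4 > 0. Violating.
Others bid (2, 2, 9): truth gives 5; no alternative beats it.
Others bid (2, 2, 13): truth gives 0; no alternative beats it.
(Checking all 64 profiles: 16 have a profitable deviation, 48 do not.)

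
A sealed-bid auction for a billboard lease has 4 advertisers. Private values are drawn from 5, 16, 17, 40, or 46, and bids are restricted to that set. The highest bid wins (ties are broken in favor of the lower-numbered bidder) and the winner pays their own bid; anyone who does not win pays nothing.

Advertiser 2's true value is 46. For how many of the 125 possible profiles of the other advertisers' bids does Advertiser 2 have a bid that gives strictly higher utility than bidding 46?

Others bid (5, 5, 5): truth gives 0; bid 16 gives 30 > 0. Violating.
Others bid (5, 5, 16): truth gives 0; bid 16 gives 30 > 0. Violating.
Others bid (5, 5, 17): truth gives 0; bid 17 gives 29 > 0. Violating.
Others bid (5, 5, 40): truth gives 0; bid 40 gives 6 > 0. Violating.
Others bid (5, 5, 46): truth gives 0; no alternative beats it.
Others bid (5, 16, 46): truth gives 0; no alternative beats it.
(Checking all 125 profiles: 48 have a profitable deviation, 77 do not.)

48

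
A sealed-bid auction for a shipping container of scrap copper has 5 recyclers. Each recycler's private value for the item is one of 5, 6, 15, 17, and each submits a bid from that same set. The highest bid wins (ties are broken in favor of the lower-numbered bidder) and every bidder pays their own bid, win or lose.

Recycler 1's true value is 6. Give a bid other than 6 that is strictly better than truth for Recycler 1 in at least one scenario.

Suppose Recycler 2 bids 5, Recycler 3 bids 5, Recycler 4 bids 5 and Recycler 5 bids 5.
Bid 6: wins, pays 6, utility 6 - 6 = 0.
Bid 5: wins, pays 5, utility 6 - 5 = 1.
So bidding 5 beats truth here (1 > 0).

5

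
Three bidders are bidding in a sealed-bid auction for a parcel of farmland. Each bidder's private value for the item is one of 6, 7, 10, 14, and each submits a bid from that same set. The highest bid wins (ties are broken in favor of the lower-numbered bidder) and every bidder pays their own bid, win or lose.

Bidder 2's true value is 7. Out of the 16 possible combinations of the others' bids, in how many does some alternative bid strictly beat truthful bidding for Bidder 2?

Others bid (6, 10): truth gives -7; bid 10 gives -3 > -7. Violating.
Others bid (6, 14): truth gives -7; bid 6 gives -6 > -7. Violating.
Others bid (7, 6): truth gives -7; bid 10 gives -3 > -7. Violating.
Others bid (7, 7): truth gives -7; bid 10 gives -3 > -7. Violating.
Others bid (6, 6): truth gives 0; no alternative beats it.
Others bid (6, 7): truth gives 0; no alternative beats it.
(Checking all 16 profiles: 14 have a profitable deviation, 2 do not.)

14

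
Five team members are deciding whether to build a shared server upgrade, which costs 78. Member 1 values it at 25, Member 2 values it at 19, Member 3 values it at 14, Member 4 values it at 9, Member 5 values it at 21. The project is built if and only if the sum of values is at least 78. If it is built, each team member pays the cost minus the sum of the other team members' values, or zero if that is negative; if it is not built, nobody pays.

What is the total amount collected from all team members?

Total value 88 ≥ cost 78, so it is built.
Member 1: others sum to 63; max(0, 78 - 63) = 15.
Member 2: others sum to 69; max(0, 78 - 69) = 9.
Member 3: others sum to 74; max(0, 78 - 74) = 4.
Member 4: others sum to 79; max(0, 78 - 79) = 0.
Member 5: others sum to 67; max(0, 78 - 67) = 11.
Total collected = 15 + 9 + 4 + 0 + 11 = 39.

39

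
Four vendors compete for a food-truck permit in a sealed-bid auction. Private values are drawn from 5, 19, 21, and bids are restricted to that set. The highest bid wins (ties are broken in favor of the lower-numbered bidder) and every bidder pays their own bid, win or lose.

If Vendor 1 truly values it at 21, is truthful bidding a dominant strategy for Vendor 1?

Consider the case where Vendor 2 bids 5, Vendor 3 bids 5 and Vendor 4 bids 5.
Truthful bid 21: wins, pays 21, utility 21 - 21 = 0.
Bid 5 instead: wins, pays 5, utility 21 - 5 = 16.
Since 16 > 0, bidding 5 is strictly better here, so truthful bidding is not dominant.

No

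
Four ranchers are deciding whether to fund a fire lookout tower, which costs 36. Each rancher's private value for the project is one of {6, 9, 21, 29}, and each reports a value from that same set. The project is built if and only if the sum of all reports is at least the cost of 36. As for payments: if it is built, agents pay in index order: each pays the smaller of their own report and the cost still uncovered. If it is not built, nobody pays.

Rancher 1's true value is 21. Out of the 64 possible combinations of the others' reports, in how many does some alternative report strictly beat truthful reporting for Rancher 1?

Others report (6, 6, 21): truth gives 0; report 6 gives 15 > 0. Violating.
Others report (6, 6, 29): truth gives 0; report 6 gives 15 > 0. Violating.
Others report (6, 9, 21): truth gives 0; report 6 gives 15 > 0. Violating.
Others report (6, 9, 29): truth gives 0; report 6 gives 15 > 0. Violating.
Others report (6, 6, 6): truth gives 0; no alternative beats it.
Others report (6, 6, 9): truth gives 0; no alternative beats it.
(Checking all 64 profiles: 57 have a profitable deviation, 7 do not.)

57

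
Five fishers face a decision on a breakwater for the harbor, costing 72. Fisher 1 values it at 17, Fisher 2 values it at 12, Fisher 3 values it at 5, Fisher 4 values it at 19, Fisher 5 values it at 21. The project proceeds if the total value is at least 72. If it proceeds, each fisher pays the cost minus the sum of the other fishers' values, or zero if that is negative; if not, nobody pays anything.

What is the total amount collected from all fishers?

64

Total value 74 ≥ cost 72, so it is built.
Fisher 1: others sum to 57; max(0, 72 - 57) = 15.
Fisher 2: others sum to 62; max(0, 72 - 62) = 10.
Fisher 3: others sum to 69; max(0, 72 - 69) = 3.
Fisher 4: others sum to 55; max(0, 72 - 55) = 17.
Fisher 5: others sum to 53; max(0, 72 - 53) = 19.
Total collected = 15 + 10 + 3 + 17 + 19 = 64.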